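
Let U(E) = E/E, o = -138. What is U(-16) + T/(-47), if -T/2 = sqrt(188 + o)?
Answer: 1 + 10*sqrt(2)/47 ≈ 1.3009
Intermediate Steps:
T = -10*sqrt(2) (T = -2*sqrt(188 - 138) = -10*sqrt(2) ≈ -14.142)
U(E) = 1
U(-16) + T/(-47) = 1 + (-10*sqrt(2))/(-47) = 1 - (-10)*sqrt(2)/47 = 1 + 10*sqrt(2)/47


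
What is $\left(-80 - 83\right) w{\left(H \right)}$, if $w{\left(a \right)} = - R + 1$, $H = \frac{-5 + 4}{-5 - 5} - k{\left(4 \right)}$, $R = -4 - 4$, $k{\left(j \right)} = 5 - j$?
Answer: $-1467$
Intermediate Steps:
$R = -8$
$H = - \frac{9}{10}$ ($H = \frac{-5 + 4}{-5 - 5} - \left(5 - 4\right) = - \frac{1}{-10} - \left(5 - 4\right) = \left(-1\right) \left(- \frac{1}{10}\right) - 1 = \frac{1}{10} - 1 = - \frac{9}{10} \approx -0.9$)
$w{\left(a \right)} = 9$ ($w{\left(a \right)} = \left(-1\right) \left(-8\right) + 1 = 8 + 1 = 9$)
$\left(-80 - 83\right) w{\left(H \right)} = \left(-80 - 83\right) 9 = \left(-163\right) 9 = -1467$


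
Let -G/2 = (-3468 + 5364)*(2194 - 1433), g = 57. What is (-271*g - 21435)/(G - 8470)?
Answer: 18441/1447091 ≈ 0.012744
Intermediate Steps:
G = -2885712 (G = -2*(-3468 + 5364)*(2194 - 1433) = -3792*761 = -2*1442856 = -2885712)
(-271*g - 21435)/(G - 8470) = (-271*57 - 21435)/(-2885712 - 8470) = (-15447 - 21435)/(-2894182) = -36882*(-1/2894182) = 18441/1447091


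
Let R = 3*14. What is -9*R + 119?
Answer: -259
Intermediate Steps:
R = 42
-9*R + 119 = -9*42 + 119 = -378 + 119 = -259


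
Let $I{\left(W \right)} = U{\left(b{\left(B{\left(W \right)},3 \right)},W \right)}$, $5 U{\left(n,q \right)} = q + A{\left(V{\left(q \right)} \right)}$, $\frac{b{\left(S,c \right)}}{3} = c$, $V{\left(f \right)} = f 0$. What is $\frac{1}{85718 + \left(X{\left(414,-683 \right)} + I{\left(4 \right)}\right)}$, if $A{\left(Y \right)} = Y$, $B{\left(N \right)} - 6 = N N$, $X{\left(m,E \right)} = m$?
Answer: $\frac{5}{430664} \approx 1.161 \cdot 10^{-5}$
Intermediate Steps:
$V{\left(f \right)} = 0$
$B{\left(N \right)} = 6 + N^{2}$ ($B{\left(N \right)} = 6 + N N = 6 + N^{2}$)
$b{\left(S,c \right)} = 3 c$
$U{\left(n,q \right)} = \frac{q}{5}$ ($U{\left(n,q \right)} = \frac{q + 0}{5} = \frac{q}{5}$)
$I{\left(W \right)} = \frac{W}{5}$
$\frac{1}{85718 + \left(X{\left(414,-683 \right)} + I{\left(4 \right)}\right)} = \frac{1}{85718 + \left(414 + \frac{1}{5} \cdot 4\right)} = \frac{1}{85718 + \left(414 + \frac{4}{5}\right)} = \frac{1}{85718 + \frac{2074}{5}} = \frac{1}{\frac{430664}{5}} = \frac{5}{430664}$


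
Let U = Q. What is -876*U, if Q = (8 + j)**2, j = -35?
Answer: -638604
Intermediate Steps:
Q = 729 (Q = (8 - 35)**2 = (-27)**2 = 729)
U = 729
-876*U = -876*729 = -638604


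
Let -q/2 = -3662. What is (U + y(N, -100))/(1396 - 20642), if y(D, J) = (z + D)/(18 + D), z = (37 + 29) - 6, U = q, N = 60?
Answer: -47616/125099 ≈ -0.38063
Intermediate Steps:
q = 7324 (q = -2*(-3662) = 7324)
U = 7324
z = 60 (z = 66 - 6 = 60)
y(D, J) = (60 + D)/(18 + D)
(U + y(N, -100))/(1396 - 20642) = (7324 + (60 + 60)/(18 + 60))/(1396 - 20642) = (7324 + 120/78)/(-19246) = (7324 + (1/78)*120)*(-1/19246) = (7324 + 20/13)*(-1/19246) = (95232/13)*(-1/19246) = -47616/125099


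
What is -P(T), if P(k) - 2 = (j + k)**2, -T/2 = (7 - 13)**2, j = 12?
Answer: -3602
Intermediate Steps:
T = -72 (T = -2*(7 - 13)**2 = -2*(-6)**2 = -2*36 = -72)
P(k) = 2 + (12 + k)**2
-P(T) = -(2 + (12 - 72)**2) = -(2 + (-60)**2) = -(2 + 3600) = -1*3602 = -3602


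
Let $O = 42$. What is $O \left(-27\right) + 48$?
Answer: $-1086$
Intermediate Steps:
$O \left(-27\right) + 48 = 42 \left(-27\right) + 48 = -1134 + 48 = -1086$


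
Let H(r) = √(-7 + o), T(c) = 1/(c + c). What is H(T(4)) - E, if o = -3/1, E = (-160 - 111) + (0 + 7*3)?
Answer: 250 + I*√10 ≈ 250.0 + 3.1623*I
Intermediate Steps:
T(c) = 1/(2*c)
E = -250 (E = -271 + (0 + 21) = -271 + 21 = -250)
o = -3 (o = -3*1 = -3)
H(r) = I*√10 (H(r) = √(-7 - 3) = √(-10) = I*√10)
H(T(4)) - E = I*√10 - 1*(-250) = I*√10 + 250 = 250 + I*√10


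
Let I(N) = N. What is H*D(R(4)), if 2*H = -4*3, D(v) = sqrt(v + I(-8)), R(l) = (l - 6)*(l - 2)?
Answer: -12*I*sqrt(3) ≈ -20.785*I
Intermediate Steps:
R(l) = (-6 + l)*(-2 + l)
D(v) = sqrt(-8 + v) (D(v) = sqrt(v - 8) = sqrt(-8 + v))
H = -6 (H = (-4*3)/2 = (1/2)*(-12) = -6)
H*D(R(4)) = -6*sqrt(-8 + (12 + 4**2 - 8*4)) = -6*sqrt(-8 + (12 + 16 - 32)) = -6*sqrt(-8 - 4) = -12*I*sqrt(3)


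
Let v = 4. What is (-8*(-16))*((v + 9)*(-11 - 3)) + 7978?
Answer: -15318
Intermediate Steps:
(-8*(-16))*((v + 9)*(-11 - 3)) + 7978 = (-8*(-16))*((4 + 9)*(-11 - 3)) + 7978 = 128*(13*(-14)) + 7978 = 128*(-182) + 7978 = -23296 + 7978 = -15318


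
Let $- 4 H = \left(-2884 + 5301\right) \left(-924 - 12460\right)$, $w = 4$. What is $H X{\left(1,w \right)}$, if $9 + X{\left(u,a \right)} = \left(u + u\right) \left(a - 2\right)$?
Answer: $-40436410$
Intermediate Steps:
$X{\left(u,a \right)} = -9 + 2 u \left(-2 + a\right)$ ($X{\left(u,a \right)} = -9 + \left(u + u\right) \left(a - 2\right) = -9 + 2 u \left(-2 + a\right)$)
$H = 8087282$ ($H = - \frac{\left(-2884 + 5301\right) \left(-924 - 12460\right)}{4} = - \frac{2417 \left(-13384\right)}{4} = \left(- \frac{1}{4}\right) \left(-32349128\right) = 8087282$)
$H X{\left(1,w \right)} = 8087282 \left(-9 - 4 + 2 \cdot 4 \cdot 1\right) = 8087282 \left(-9 - 4 + 8\right) = 8087282 \left(-5\right) = -40436410$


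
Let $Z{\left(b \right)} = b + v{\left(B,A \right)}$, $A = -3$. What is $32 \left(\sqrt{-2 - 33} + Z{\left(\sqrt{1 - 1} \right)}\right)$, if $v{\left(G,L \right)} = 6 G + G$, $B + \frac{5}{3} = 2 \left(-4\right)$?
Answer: $- \frac{6496}{3} + 32 i \sqrt{35} \approx -2165.3 + 189.31 i$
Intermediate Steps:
$B = - \frac{29}{3}$ ($B = - \frac{5}{3} + 2 \left(-4\right) = - \frac{5}{3} - 8 = - \frac{29}{3} \approx -9.6667$)
$v{\left(G,L \right)} = 7 G$
$Z{\left(b \right)} = - \frac{203}{3} + b$ ($Z{\left(b \right)} = b + 7 \left(- \frac{29}{3}\right) = b - \frac{203}{3} = - \frac{203}{3} + b$)
$32 \left(\sqrt{-2 - 33} + Z{\left(\sqrt{1 - 1} \right)}\right) = 32 \left(\sqrt{-2 - 33} - \left(\frac{203}{3} - \sqrt{1 - 1}\right)\right) = 32 \left(\sqrt{-35} - \left(\frac{203}{3} - \sqrt{0}\right)\right) = 32 \left(i \sqrt{35} + \left(- \frac{203}{3} + 0\right)\right) = 32 \left(i \sqrt{35} - \frac{203}{3}\right) = 32 \left(- \frac{203}{3} + i \sqrt{35}\right) = - \frac{6496}{3} + 32 i \sqrt{35}$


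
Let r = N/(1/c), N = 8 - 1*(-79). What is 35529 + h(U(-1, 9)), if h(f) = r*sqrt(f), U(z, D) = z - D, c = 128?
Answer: 35529 + 11136*I*sqrt(10) ≈ 35529.0 + 35215.0*I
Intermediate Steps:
N = 87 (N = 8 + 79 = 87)
r = 11136 (r = 87/(1/128) = 87*128 = 11136)
h(f) = 11136*sqrt(f)
35529 + h(U(-1, 9)) = 35529 + 11136*sqrt(-1 - 1*9) = 35529 + 11136*sqrt(-1 - 9) = 35529 + 11136*sqrt(-10) = 35529 + 11136*(I*sqrt(10)) = 35529 + 11136*I*sqrt(10)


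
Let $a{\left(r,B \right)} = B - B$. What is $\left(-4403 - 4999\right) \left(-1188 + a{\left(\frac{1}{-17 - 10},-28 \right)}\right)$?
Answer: $11169576$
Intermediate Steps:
$a{\left(r,B \right)} = 0$
$\left(-4403 - 4999\right) \left(-1188 + a{\left(\frac{1}{-17 - 10},-28 \right)}\right) = \left(-4403 - 4999\right) \left(-1188 + 0\right) = \left(-9402\right) \left(-1188\right) = 11169576$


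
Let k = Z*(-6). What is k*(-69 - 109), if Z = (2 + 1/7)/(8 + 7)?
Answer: 1068/7 ≈ 152.57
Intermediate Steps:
Z = ⅐ (Z = (2 + ⅐)/15 = (15/7)*(1/15) = ⅐ ≈ 0.14286)
k = -6/7 (k = (⅐)*(-6) = -6/7 ≈ -0.85714)
k*(-69 - 109) = -6*(-69 - 109)/7 = -6/7*(-178) = 1068/7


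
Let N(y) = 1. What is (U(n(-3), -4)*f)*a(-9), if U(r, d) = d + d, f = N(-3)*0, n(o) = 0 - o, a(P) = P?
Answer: 0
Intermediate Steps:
n(o) = -o
f = 0 (f = 1*0 = 0)
U(r, d) = 2*d
(U(n(-3), -4)*f)*a(-9) = ((2*(-4))*0)*(-9) = -8*0*(-9) = 0*(-9) = 0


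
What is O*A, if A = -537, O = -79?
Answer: 42423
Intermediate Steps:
O*A = -79*(-537) = 42423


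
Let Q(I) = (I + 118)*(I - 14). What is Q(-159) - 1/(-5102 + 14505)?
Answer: 66695478/9403 ≈ 7093.0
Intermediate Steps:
Q(I) = (-14 + I)*(118 + I) (Q(I) = (118 + I)*(-14 + I) = (-14 + I)*(118 + I))
Q(-159) - 1/(-5102 + 14505) = (-1652 + (-159)**2 + 104*(-159)) - 1/(-5102 + 14505) = (-1652 + 25281 - 16536) - 1/9403 = 7093 - 1*1/9403 = 7093 - 1/9403 = 66695478/9403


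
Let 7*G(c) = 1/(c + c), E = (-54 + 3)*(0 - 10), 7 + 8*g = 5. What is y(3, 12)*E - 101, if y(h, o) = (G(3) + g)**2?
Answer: -88091/1176 ≈ -74.907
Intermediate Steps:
g = -1/4 (g = -7/8 + (1/8)*5 = -7/8 + 5/8 = -1/4 ≈ -0.25000)
E = 510 (E = -51*(-10) = 510)
G(c) = 1/(14*c) (G(c) = 1/(7*(c + c)) = 1/(7*((2*c))) = (1/(2*c))/7 = 1/(14*c))
y(h, o) = 361/7056 (y(h, o) = ((1/14)/3 - 1/4)**2 = ((1/14)*(1/3) - 1/4)**2 = (1/42 - 1/4)**2 = (-19/84)**2 = 361/7056)
y(3, 12)*E - 101 = (361/7056)*510 - 101 = 30685/1176 - 101 = -88091/1176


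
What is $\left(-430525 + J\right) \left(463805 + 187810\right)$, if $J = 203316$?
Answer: $-148052792535$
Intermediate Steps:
$\left(-430525 + J\right) \left(463805 + 187810\right) = \left(-430525 + 203316\right) \left(463805 + 187810\right) = \left(-227209\right) 651615 = -148052792535$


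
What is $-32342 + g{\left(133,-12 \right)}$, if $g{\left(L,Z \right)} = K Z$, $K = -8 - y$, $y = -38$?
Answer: $-32702$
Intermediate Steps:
$K = 30$ ($K = -8 - -38 = -8 + 38 = 30$)
$g{\left(L,Z \right)} = 30 Z$
$-32342 + g{\left(133,-12 \right)} = -32342 + 30 \left(-12\right) = -32342 - 360 = -32702$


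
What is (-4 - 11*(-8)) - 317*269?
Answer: -85189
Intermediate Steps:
(-4 - 11*(-8)) - 317*269 = (-4 + 88) - 85273 = 84 - 85273 = -85189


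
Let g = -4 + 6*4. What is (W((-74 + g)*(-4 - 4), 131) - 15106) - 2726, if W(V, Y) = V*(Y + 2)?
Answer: 39624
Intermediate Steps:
g = 20 (g = -4 + 24 = 20)
W(V, Y) = V*(2 + Y)
(W((-74 + g)*(-4 - 4), 131) - 15106) - 2726 = (((-74 + 20)*(-4 - 4))*(2 + 131) - 15106) - 2726 = (-54*(-8)*133 - 15106) - 2726 = (432*133 - 15106) - 2726 = (57456 - 15106) - 2726 = 42350 - 2726 = 39624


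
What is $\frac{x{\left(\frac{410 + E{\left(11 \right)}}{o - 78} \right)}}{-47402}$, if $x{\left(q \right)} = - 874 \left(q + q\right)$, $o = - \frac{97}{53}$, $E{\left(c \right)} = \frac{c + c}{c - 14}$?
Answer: $- \frac{55956976}{300836793} \approx -0.186$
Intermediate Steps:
$E{\left(c \right)} = \frac{2 c}{-14 + c}$
$o = - \frac{97}{53}$ ($o = \left(-97\right) \frac{1}{53} = - \frac{97}{53} \approx -1.8302$)
$x{\left(q \right)} = - 1748 q$ ($x{\left(q \right)} = - 874 \cdot 2 q = - 1748 q$)
$\frac{x{\left(\frac{410 + E{\left(11 \right)}}{o - 78} \right)}}{-47402} = \frac{\left(-1748\right) \frac{410 + 2 \cdot 11 \frac{1}{-14 + 11}}{- \frac{97}{53} - 78}}{-47402} = - 1748 \frac{410 + 2 \cdot 11 \frac{1}{-3}}{- \frac{4231}{53}} \left(- \frac{1}{47402}\right) = - 1748 \left(410 + 2 \cdot 11 \left(- \frac{1}{3}\right)\right) \left(- \frac{53}{4231}\right) \left(- \frac{1}{47402}\right) = - 1748 \left(410 - \frac{22}{3}\right) \left(- \frac{53}{4231}\right) \left(- \frac{1}{47402}\right) = - 1748 \cdot \frac{1208}{3} \left(- \frac{53}{4231}\right) \left(- \frac{1}{47402}\right) = \left(-1748\right) \left(- \frac{64024}{12693}\right) \left(- \frac{1}{47402}\right) = \frac{111913952}{12693} \left(- \frac{1}{47402}\right) = - \frac{55956976}{300836793}$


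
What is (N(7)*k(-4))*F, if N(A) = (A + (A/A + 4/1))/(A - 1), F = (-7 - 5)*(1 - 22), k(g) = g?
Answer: -2016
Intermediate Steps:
F = 252 (F = -12*(-21) = 252)
N(A) = (5 + A)/(-1 + A) (N(A) = (A + (1 + 4*1))/(-1 + A) = (A + (1 + 4))/(-1 + A) = (A + 5)/(-1 + A) = (5 + A)/(-1 + A))
(N(7)*k(-4))*F = (((5 + 7)/(-1 + 7))*(-4))*252 = ((12/6)*(-4))*252 = (((1/6)*12)*(-4))*252 = (2*(-4))*252 = -8*252 = -2016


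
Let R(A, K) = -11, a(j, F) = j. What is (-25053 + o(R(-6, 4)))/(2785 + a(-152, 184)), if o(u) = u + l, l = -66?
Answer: -25130/2633 ≈ -9.5443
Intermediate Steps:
o(u) = -66 + u (o(u) = u - 66 = -66 + u)
(-25053 + o(R(-6, 4)))/(2785 + a(-152, 184)) = (-25053 + (-66 - 11))/(2785 - 152) = (-25053 - 77)/2633 = -25130*1/2633 = -25130/2633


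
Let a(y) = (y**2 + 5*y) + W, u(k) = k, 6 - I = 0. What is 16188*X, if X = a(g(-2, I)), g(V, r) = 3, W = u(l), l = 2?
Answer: 420888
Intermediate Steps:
I = 6 (I = 6 - 1*0 = 6 + 0 = 6)
W = 2
a(y) = 2 + y**2 + 5*y (a(y) = (y**2 + 5*y) + 2 = 2 + y**2 + 5*y)
X = 26 (X = 2 + 3**2 + 5*3 = 2 + 9 + 15 = 26)
16188*X = 16188*26 = 420888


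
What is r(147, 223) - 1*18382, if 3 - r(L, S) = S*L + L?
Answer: -51307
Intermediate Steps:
r(L, S) = 3 - L - L*S (r(L, S) = 3 - (S*L + L) = 3 - (L*S + L) = 3 - (L + L*S) = 3 + (-L - L*S) = 3 - L - L*S)
r(147, 223) - 1*18382 = (3 - 1*147 - 1*147*223) - 1*18382 = (3 - 147 - 32781) - 18382 = -32925 - 18382 = -51307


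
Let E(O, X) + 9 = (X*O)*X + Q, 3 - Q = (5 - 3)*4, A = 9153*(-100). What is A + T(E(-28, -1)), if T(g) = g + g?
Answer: -915384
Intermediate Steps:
A = -915300
Q = -5 (Q = 3 - (5 - 3)*4 = 3 - 2*4 = 3 - 1*8 = 3 - 8 = -5)
E(O, X) = -14 + O*X² (E(O, X) = -9 + ((X*O)*X - 5) = -9 + ((O*X)*X - 5) = -9 + (O*X² - 5) = -9 + (-5 + O*X²) = -14 + O*X²)
T(g) = 2*g
A + T(E(-28, -1)) = -915300 + 2*(-14 - 28*(-1)²) = -915300 + 2*(-14 - 28*1) = -915300 + 2*(-14 - 28) = -915300 + 2*(-42) = -915300 - 84 = -915384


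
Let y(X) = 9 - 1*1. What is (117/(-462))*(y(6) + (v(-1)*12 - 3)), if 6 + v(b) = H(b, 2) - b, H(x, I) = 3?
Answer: 741/154 ≈ 4.8117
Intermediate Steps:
y(X) = 8 (y(X) = 9 - 1 = 8)
v(b) = -3 - b (v(b) = -6 + (3 - b) = -3 - b)
(117/(-462))*(y(6) + (v(-1)*12 - 3)) = (117/(-462))*(8 + ((-3 - 1*(-1))*12 - 3)) = (117*(-1/462))*(8 + ((-3 + 1)*12 - 3)) = -39*(8 + (-2*12 - 3))/154 = -39*(8 + (-24 - 3))/154 = -39*(8 - 27)/154 = -39/154*(-19) = 741/154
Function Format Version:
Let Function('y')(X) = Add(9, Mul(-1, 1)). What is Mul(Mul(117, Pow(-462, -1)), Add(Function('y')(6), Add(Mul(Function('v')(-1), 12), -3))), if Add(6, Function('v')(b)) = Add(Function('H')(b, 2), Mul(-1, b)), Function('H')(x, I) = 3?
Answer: Rational(741, 154) ≈ 4.8117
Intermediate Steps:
Function('y')(X) = 8 (Function('y')(X) = Add(9, -1) = 8)
Function('v')(b) = Add(-3, Mul(-1, b)) (Function('v')(b) = Add(-6, Add(3, Mul(-1, b))) = Add(-3, Mul(-1, b)))
Mul(Mul(117, Pow(-462, -1)), Add(Function('y')(6), Add(Mul(Function('v')(-1), 12), -3))) = Mul(Mul(117, Pow(-462, -1)), Add(8, Add(Mul(Add(-3, Mul(-1, -1)), 12), -3))) = Mul(Mul(117, Rational(-1, 462)), Add(8, Add(Mul(Add(-3, 1), 12), -3))) = Mul(Rational(-39, 154), Add(8, Add(Mul(-2, 12), -3))) = Mul(Rational(-39, 154), Add(8, Add(-24, -3))) = Mul(Rational(-39, 154), Add(8, -27)) = Mul(Rational(-39, 154), -19) = Rational(741, 154)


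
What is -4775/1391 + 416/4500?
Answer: -5227211/1564875 ≈ -3.3403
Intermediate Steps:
-4775/1391 + 416/4500 = -4775*1/1391 + 416*(1/4500) = -4775/1391 + 104/1125 = -5227211/1564875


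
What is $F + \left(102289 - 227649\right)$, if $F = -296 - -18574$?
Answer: $-107082$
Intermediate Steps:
$F = 18278$ ($F = -296 + 18574 = 18278$)
$F + \left(102289 - 227649\right) = 18278 + \left(102289 - 227649\right) = 18278 - 125360 = -107082$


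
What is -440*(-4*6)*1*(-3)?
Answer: -31680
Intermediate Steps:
-440*(-4*6)*1*(-3) = -(-10560)*(-3) = -440*72 = -31680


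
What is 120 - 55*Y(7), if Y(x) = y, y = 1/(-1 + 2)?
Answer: 65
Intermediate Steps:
y = 1 (y = 1/1 = 1)
Y(x) = 1
120 - 55*Y(7) = 120 - 55*1 = 120 - 55 = 65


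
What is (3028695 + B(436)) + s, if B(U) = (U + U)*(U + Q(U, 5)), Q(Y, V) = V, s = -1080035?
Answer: 2333212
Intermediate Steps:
B(U) = 2*U*(5 + U) (B(U) = (U + U)*(U + 5) = (2*U)*(5 + U) = 2*U*(5 + U))
(3028695 + B(436)) + s = (3028695 + 2*436*(5 + 436)) - 1080035 = (3028695 + 2*436*441) - 1080035 = (3028695 + 384552) - 1080035 = 3413247 - 1080035 = 2333212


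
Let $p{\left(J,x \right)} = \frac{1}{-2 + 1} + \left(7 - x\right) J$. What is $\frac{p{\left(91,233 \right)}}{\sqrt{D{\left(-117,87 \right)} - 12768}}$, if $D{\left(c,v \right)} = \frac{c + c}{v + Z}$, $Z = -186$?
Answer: $\frac{20567 i \sqrt{1544642}}{140422} \approx 182.03 i$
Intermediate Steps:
$D{\left(c,v \right)} = \frac{2 c}{-186 + v}$ ($D{\left(c,v \right)} = \frac{c + c}{v - 186} = \frac{2 c}{-186 + v}$)
$p{\left(J,x \right)} = -1 + J \left(7 - x\right)$ ($p{\left(J,x \right)} = \frac{1}{-1} + J \left(7 - x\right) = -1 + J \left(7 - x\right)$)
$\frac{p{\left(91,233 \right)}}{\sqrt{D{\left(-117,87 \right)} - 12768}} = \frac{-1 + 7 \cdot 91 - 91 \cdot 233}{\sqrt{2 \left(-117\right) \frac{1}{-186 + 87} - 12768}} = \frac{-1 + 637 - 21203}{\sqrt{2 \left(-117\right) \frac{1}{-99} - 12768}} = - \frac{20567}{\sqrt{2 \left(-117\right) \left(- \frac{1}{99}\right) - 12768}} = - \frac{20567}{\sqrt{\frac{26}{11} - 12768}} = - \frac{20567}{\sqrt{- \frac{140422}{11}}} = - \frac{20567}{\frac{1}{11} i \sqrt{1544642}} = - 20567 \left(- \frac{i \sqrt{1544642}}{140422}\right) = \frac{20567 i \sqrt{1544642}}{140422}$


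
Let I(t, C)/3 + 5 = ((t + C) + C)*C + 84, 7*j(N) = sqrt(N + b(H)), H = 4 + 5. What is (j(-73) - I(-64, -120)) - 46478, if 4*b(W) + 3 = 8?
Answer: -156155 + I*sqrt(287)/14 ≈ -1.5616e+5 + 1.2101*I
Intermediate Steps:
H = 9
b(W) = 5/4 (b(W) = -3/4 + (1/4)*8 = -3/4 + 2 = 5/4)
j(N) = sqrt(5/4 + N)/7 (j(N) = sqrt(N + 5/4)/7 = sqrt(5/4 + N)/7)
I(t, C) = 237 + 3*C*(t + 2*C) (I(t, C) = -15 + 3*(((t + C) + C)*C + 84) = -15 + 3*(((C + t) + C)*C + 84) = -15 + 3*((t + 2*C)*C + 84) = -15 + 3*(C*(t + 2*C) + 84) = -15 + 3*(84 + C*(t + 2*C)) = -15 + (252 + 3*C*(t + 2*C)) = 237 + 3*C*(t + 2*C))
(j(-73) - I(-64, -120)) - 46478 = (sqrt(5 + 4*(-73))/14 - (237 + 6*(-120)**2 + 3*(-120)*(-64))) - 46478 = (sqrt(5 - 292)/14 - (237 + 6*14400 + 23040)) - 46478 = (sqrt(-287)/14 - (237 + 86400 + 23040)) - 46478 = ((I*sqrt(287))/14 - 1*109677) - 46478 = (I*sqrt(287)/14 - 109677) - 46478 = (-109677 + I*sqrt(287)/14) - 46478 = -156155 + I*sqrt(287)/14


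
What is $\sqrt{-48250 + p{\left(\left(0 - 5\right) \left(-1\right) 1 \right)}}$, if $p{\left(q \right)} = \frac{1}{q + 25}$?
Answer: $\frac{i \sqrt{43424970}}{30} \approx 219.66 i$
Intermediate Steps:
$p{\left(q \right)} = \frac{1}{25 + q}$
$\sqrt{-48250 + p{\left(\left(0 - 5\right) \left(-1\right) 1 \right)}} = \sqrt{-48250 + \frac{1}{25 + \left(0 - 5\right) \left(-1\right) 1}} = \sqrt{-48250 + \frac{1}{25 + \left(-5\right) \left(-1\right) 1}} = \sqrt{-48250 + \frac{1}{25 + 5 \cdot 1}} = \sqrt{-48250 + \frac{1}{25 + 5}} = \sqrt{-48250 + \frac{1}{30}} = \sqrt{- \frac{1447499}{30}} = \frac{i \sqrt{43424970}}{30}$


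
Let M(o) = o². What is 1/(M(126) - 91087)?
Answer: -1/75211 ≈ -1.3296e-5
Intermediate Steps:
1/(M(126) - 91087) = 1/(126² - 91087) = 1/(15876 - 91087) = 1/(-75211) = -1/75211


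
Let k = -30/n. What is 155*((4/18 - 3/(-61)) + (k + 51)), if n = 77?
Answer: 333393530/42273 ≈ 7886.7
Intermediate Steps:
k = -30/77 ≈ -0.38961
155*((4/18 - 3/(-61)) + (k + 51)) = 155*((4/18 - 3/(-61)) + (-30/77 + 51)) = 155*((4*(1/18) - 3*(-1/61)) + 3897/77) = 155*((2/9 + 3/61) + 3897/77) = 155*(149/549 + 3897/77) = 155*(2150926/42273) = 333393530/42273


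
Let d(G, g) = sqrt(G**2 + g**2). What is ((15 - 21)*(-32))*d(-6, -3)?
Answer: 576*sqrt(5) ≈ 1288.0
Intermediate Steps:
((15 - 21)*(-32))*d(-6, -3) = ((15 - 21)*(-32))*sqrt((-6)**2 + (-3)**2) = (-6*(-32))*sqrt(36 + 9) = 192*sqrt(45) = 192*(3*sqrt(5)) = 576*sqrt(5)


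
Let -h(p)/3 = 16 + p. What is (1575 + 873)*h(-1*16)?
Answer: 0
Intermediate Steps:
h(p) = -48 - 3*p (h(p) = -3*(16 + p) = -48 - 3*p)
(1575 + 873)*h(-1*16) = (1575 + 873)*(-48 - (-3)*16) = 2448*(-48 - 3*(-16)) = 2448*(-48 + 48) = 2448*0 = 0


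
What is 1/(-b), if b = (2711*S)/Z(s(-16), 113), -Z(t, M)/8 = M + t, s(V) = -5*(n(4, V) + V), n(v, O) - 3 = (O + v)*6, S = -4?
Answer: -1076/2711 ≈ -0.39690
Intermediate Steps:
n(v, O) = 3 + 6*O + 6*v (n(v, O) = 3 + (O + v)*6 = 3 + (6*O + 6*v) = 3 + 6*O + 6*v)
s(V) = -135 - 35*V (s(V) = -5*((3 + 6*V + 6*4) + V) = -5*((3 + 6*V + 24) + V) = -5*((27 + 6*V) + V) = -5*(27 + 7*V) = -135 - 35*V)
Z(t, M) = -8*M - 8*t (Z(t, M) = -8*(M + t) = -8*M - 8*t)
b = 2711/1076 (b = (2711*(-4))/(-8*113 - 8*(-135 - 35*(-16))) = -10844/(-904 - 8*(-135 + 560)) = -10844/(-904 - 8*425) = -10844/(-904 - 3400) = -10844/(-4304) = -10844*(-1/4304) = 2711/1076 ≈ 2.5195)
1/(-b) = 1/(-1*2711/1076) = 1/(-2711/1076) = -1076/2711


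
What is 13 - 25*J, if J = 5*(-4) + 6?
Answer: 363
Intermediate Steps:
J = -14 (J = -20 + 6 = -14)
13 - 25*J = 13 - 25*(-14) = 13 + 350 = 363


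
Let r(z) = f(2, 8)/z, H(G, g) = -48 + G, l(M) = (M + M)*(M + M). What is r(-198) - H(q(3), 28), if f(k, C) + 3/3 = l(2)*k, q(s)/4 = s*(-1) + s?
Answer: 9473/198 ≈ 47.843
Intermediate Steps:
l(M) = 4*M² (l(M) = (2*M)*(2*M) = 4*M²)
q(s) = 0 (q(s) = 4*(s*(-1) + s) = 4*(-s + s) = 4*0 = 0)
f(k, C) = -1 + 16*k (f(k, C) = -1 + (4*2²)*k = -1 + (4*4)*k = -1 + 16*k)
r(z) = 31/z (r(z) = (-1 + 16*2)/z = (-1 + 32)/z = 31/z)
r(-198) - H(q(3), 28) = 31/(-198) - (-48 + 0) = 31*(-1/198) - 1*(-48) = -31/198 + 48 = 9473/198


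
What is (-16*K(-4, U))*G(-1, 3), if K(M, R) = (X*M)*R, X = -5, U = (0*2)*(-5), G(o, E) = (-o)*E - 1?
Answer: 0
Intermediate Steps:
G(o, E) = -1 - E*o (G(o, E) = -E*o - 1 = -1 - E*o)
U = 0 (U = 0*(-5) = 0)
K(M, R) = -5*M*R (K(M, R) = (-5*M)*R = -5*M*R)
(-16*K(-4, U))*G(-1, 3) = (-(-80)*(-4)*0)*(-1 - 1*3*(-1)) = (-16*0)*(-1 + 3) = 0*2 = 0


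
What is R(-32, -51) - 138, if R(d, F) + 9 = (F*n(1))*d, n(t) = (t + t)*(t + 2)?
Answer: 9645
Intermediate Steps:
n(t) = 2*t*(2 + t) (n(t) = (2*t)*(2 + t) = 2*t*(2 + t))
R(d, F) = -9 + 6*F*d (R(d, F) = -9 + (F*(2*1*(2 + 1)))*d = -9 + (F*(2*1*3))*d = -9 + (F*6)*d = -9 + (6*F)*d = -9 + 6*F*d)
R(-32, -51) - 138 = (-9 + 6*(-51)*(-32)) - 138 = (-9 + 9792) - 138 = 9783 - 138 = 9645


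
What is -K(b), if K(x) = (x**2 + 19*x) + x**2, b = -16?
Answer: -208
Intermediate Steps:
K(x) = 2*x**2 + 19*x
-K(b) = -(-16)*(19 + 2*(-16)) = -(-16)*(19 - 32) = -(-16)*(-13) = -1*208 = -208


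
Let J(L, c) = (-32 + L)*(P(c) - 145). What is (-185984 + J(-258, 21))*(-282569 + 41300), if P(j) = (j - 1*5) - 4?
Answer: 35566428366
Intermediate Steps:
P(j) = -9 + j (P(j) = (j - 5) - 4 = (-5 + j) - 4 = -9 + j)
J(L, c) = (-154 + c)*(-32 + L) (J(L, c) = (-32 + L)*((-9 + c) - 145) = (-32 + L)*(-154 + c) = (-154 + c)*(-32 + L))
(-185984 + J(-258, 21))*(-282569 + 41300) = (-185984 + (4928 - 154*(-258) - 32*21 - 258*21))*(-282569 + 41300) = (-185984 + (4928 + 39732 - 672 - 5418))*(-241269) = (-185984 + 38570)*(-241269) = -147414*(-241269) = 35566428366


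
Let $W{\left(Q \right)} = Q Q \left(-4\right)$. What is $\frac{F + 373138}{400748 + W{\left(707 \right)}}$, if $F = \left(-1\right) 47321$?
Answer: $- \frac{325817}{1598648} \approx -0.20381$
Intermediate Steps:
$F = -47321$
$W{\left(Q \right)} = - 4 Q^{2}$ ($W{\left(Q \right)} = Q^{2} \left(-4\right) = - 4 Q^{2}$)
$\frac{F + 373138}{400748 + W{\left(707 \right)}} = \frac{-47321 + 373138}{400748 - 4 \cdot 707^{2}} = \frac{325817}{400748 - 1999396} = \frac{325817}{-1598648} = 325817 \left(- \frac{1}{1598648}\right) = - \frac{325817}{1598648}$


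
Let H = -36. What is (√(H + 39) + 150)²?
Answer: (150 + √3)² ≈ 23023.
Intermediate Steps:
(√(H + 39) + 150)² = (√(-36 + 39) + 150)² = (√3 + 150)² = (150 + √3)²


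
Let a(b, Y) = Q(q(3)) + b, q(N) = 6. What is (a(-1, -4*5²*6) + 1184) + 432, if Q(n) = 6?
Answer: 1621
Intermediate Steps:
a(b, Y) = 6 + b
(a(-1, -4*5²*6) + 1184) + 432 = ((6 - 1) + 1184) + 432 = (5 + 1184) + 432 = 1189 + 432 = 1621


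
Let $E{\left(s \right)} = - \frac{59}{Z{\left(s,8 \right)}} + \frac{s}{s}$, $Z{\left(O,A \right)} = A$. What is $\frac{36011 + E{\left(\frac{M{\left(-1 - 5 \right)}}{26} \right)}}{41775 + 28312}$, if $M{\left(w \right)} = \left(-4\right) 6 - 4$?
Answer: $\frac{288037}{560696} \approx 0.51371$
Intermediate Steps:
$M{\left(w \right)} = -28$ ($M{\left(w \right)} = -24 - 4 = -28$)
$E{\left(s \right)} = - \frac{51}{8}$ ($E{\left(s \right)} = - \frac{59}{8} + \frac{s}{s} = \left(-59\right) \frac{1}{8} + 1 = - \frac{59}{8} + 1 = - \frac{51}{8}$)
$\frac{36011 + E{\left(\frac{M{\left(-1 - 5 \right)}}{26} \right)}}{41775 + 28312} = \frac{36011 - \frac{51}{8}}{41775 + 28312} = \frac{288037}{8 \cdot 70087} = \frac{288037}{8} \cdot \frac{1}{70087} = \frac{288037}{560696}$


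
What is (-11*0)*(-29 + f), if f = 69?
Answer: 0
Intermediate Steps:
(-11*0)*(-29 + f) = (-11*0)*(-29 + 69) = 0*40 = 0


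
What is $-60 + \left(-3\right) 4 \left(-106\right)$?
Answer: $1212$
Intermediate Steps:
$-60 + \left(-3\right) 4 \left(-106\right) = -60 - -1272 = -60 + 1272 = 1212$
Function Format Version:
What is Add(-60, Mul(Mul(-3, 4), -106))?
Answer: 1212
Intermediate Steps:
Add(-60, Mul(Mul(-3, 4), -106)) = Add(-60, Mul(-12, -106)) = Add(-60, 1272) = 1212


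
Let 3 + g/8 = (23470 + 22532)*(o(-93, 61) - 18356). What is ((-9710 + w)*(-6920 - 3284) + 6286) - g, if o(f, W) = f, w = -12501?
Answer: 7016174538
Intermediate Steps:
g = -6789527208 (g = -24 + 8*((23470 + 22532)*(-93 - 18356)) = -24 + 8*(46002*(-18449)) = -24 + 8*(-848690898) = -24 - 6789527184 = -6789527208)
((-9710 + w)*(-6920 - 3284) + 6286) - g = ((-9710 - 12501)*(-6920 - 3284) + 6286) - 1*(-6789527208) = (-22211*(-10204) + 6286) + 6789527208 = (226641044 + 6286) + 6789527208 = 226647330 + 6789527208 = 7016174538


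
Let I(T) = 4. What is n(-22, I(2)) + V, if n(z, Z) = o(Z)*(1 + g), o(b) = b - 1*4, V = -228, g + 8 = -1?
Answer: -228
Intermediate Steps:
g = -9 (g = -8 - 1 = -9)
o(b) = -4 + b (o(b) = b - 4 = -4 + b)
n(z, Z) = 32 - 8*Z (n(z, Z) = (-4 + Z)*(1 - 9) = (-4 + Z)*(-8) = 32 - 8*Z)
n(-22, I(2)) + V = (32 - 8*4) - 228 = (32 - 32) - 228 = 0 - 228 = -228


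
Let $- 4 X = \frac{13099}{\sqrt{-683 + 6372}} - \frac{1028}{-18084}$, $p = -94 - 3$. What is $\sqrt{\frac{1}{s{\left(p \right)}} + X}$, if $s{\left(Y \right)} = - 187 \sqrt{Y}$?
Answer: $\frac{\sqrt{-102254118507888286137 - 4141754962421001121251 \sqrt{5689} + 396669531650990796 i \sqrt{97}}}{84824457762} \approx 4.1195 \cdot 10^{-5} + 6.5902 i$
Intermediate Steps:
$p = -97$
$X = - \frac{257}{18084} - \frac{13099 \sqrt{5689}}{22756}$ ($X = - \frac{\frac{13099}{\sqrt{-683 + 6372}} - \frac{1028}{-18084}}{4} = - \frac{\frac{13099}{\sqrt{5689}} - - \frac{257}{4521}}{4} = - \frac{13099 \frac{\sqrt{5689}}{5689} + \frac{257}{4521}}{4} = - \frac{\frac{13099 \sqrt{5689}}{5689} + \frac{257}{4521}}{4} = - \frac{\frac{257}{4521} + \frac{13099 \sqrt{5689}}{5689}}{4} = - \frac{257}{18084} - \frac{13099 \sqrt{5689}}{22756} \approx -43.431$)
$\sqrt{\frac{1}{s{\left(p \right)}} + X} = \sqrt{\frac{1}{\left(-187\right) \sqrt{-97}} - \left(\frac{257}{18084} + \frac{13099 \sqrt{5689}}{22756}\right)} = \sqrt{\frac{1}{\left(-187\right) i \sqrt{97}} - \left(\frac{257}{18084} + \frac{13099 \sqrt{5689}}{22756}\right)} = \sqrt{\frac{i \sqrt{97}}{18139} - \left(\frac{257}{18084} + \frac{13099 \sqrt{5689}}{22756}\right)} = \sqrt{- \frac{257}{18084} - \frac{13099 \sqrt{5689}}{22756} + \frac{i \sqrt{97}}{18139}}$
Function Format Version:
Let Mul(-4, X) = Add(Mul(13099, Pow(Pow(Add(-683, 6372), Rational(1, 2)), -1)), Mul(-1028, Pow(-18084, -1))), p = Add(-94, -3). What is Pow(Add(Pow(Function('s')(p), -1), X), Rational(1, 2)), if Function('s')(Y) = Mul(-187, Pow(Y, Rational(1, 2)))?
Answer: Mul(Rational(1, 84824457762), Pow(Add(-102254118507888286137, Mul(-4141754962421001121251, Pow(5689, Rational(1, 2))), Mul(396669531650990796, I, Pow(97, Rational(1, 2)))), Rational(1, 2))) ≈ Add(4.1195e-5, Mul(6.5902, I))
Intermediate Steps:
p = -97
X = Add(Rational(-257, 18084), Mul(Rational(-13099, 22756), Pow(5689, Rational(1, 2)))) (X = Mul(Rational(-1, 4), Add(Mul(13099, Pow(Pow(Add(-683, 6372), Rational(1, 2)), -1)), Mul(-1028, Pow(-18084, -1)))) = Mul(Rational(-1, 4), Add(Mul(13099, Pow(Pow(5689, Rational(1, 2)), -1)), Mul(-1028, Rational(-1, 18084)))) = Mul(Rational(-1, 4), Add(Mul(13099, Mul(Rational(1, 5689), Pow(5689, Rational(1, 2)))), Rational(257, 4521))) = Mul(Rational(-1, 4), Add(Mul(Rational(13099, 5689), Pow(5689, Rational(1, 2))), Rational(257, 4521))) = Mul(Rational(-1, 4), Add(Rational(257, 4521), Mul(Rational(13099, 5689), Pow(5689, Rational(1, 2))))) = Add(Rational(-257, 18084), Mul(Rational(-13099, 22756), Pow(5689, Rational(1, 2)))) ≈ -43.431)
Pow(Add(Pow(Function('s')(p), -1), X), Rational(1, 2)) = Pow(Add(Pow(Mul(-187, Pow(-97, Rational(1, 2))), -1), Add(Rational(-257, 18084), Mul(Rational(-13099, 22756), Pow(5689, Rational(1, 2))))), Rational(1, 2)) = Pow(Add(Pow(Mul(-187, Mul(I, Pow(97, Rational(1, 2)))), -1), Add(Rational(-257, 18084), Mul(Rational(-13099, 22756), Pow(5689, Rational(1, 2))))), Rational(1, 2)) = Pow(Add(Pow(Mul(-187, I, Pow(97, Rational(1, 2))), -1), Add(Rational(-257, 18084), Mul(Rational(-13099, 22756), Pow(5689, Rational(1, 2))))), Rational(1, 2)) = Pow(Add(Mul(Rational(1, 18139), I, Pow(97, Rational(1, 2))), Add(Rational(-257, 18084), Mul(Rational(-13099, 22756), Pow(5689, Rational(1, 2))))), Rational(1, 2)) = Pow(Add(Rational(-257, 18084), Mul(Rational(-13099, 22756), Pow(5689, Rational(1, 2))), Mul(Rational(1, 18139), I, Pow(97, Rational(1, 2)))), Rational(1, 2))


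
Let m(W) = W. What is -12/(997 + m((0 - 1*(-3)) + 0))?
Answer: -3/250 ≈ -0.012000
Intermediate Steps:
-12/(997 + m((0 - 1*(-3)) + 0)) = -12/(997 + ((0 - 1*(-3)) + 0)) = -12/(997 + ((0 + 3) + 0)) = -12/(997 + (3 + 0)) = -12/(997 + 3) = -12/1000 = -12*1/1000 = -3/250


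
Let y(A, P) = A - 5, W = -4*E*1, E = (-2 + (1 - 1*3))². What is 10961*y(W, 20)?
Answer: -756309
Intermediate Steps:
E = 16 (E = (-2 + (1 - 3))² = (-2 - 2)² = (-4)² = 16)
W = -64 (W = -4*16*1 = -64*1 = -64)
y(A, P) = -5 + A
10961*y(W, 20) = 10961*(-5 - 64) = 10961*(-69) = -756309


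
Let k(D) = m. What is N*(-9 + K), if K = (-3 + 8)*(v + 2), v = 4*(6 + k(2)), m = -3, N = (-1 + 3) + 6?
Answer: 488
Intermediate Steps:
N = 8 (N = 2 + 6 = 8)
k(D) = -3
v = 12 (v = 4*(6 - 3) = 4*3 = 12)
K = 70 (K = (-3 + 8)*(12 + 2) = 5*14 = 70)
N*(-9 + K) = 8*(-9 + 70) = 8*61 = 488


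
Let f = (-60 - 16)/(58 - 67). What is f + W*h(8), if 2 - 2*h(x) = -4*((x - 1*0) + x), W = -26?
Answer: -7646/9 ≈ -849.56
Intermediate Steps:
f = 76/9 (f = -76/(-9) = -76*(-⅑) = 76/9 ≈ 8.4444)
h(x) = 1 + 4*x (h(x) = 1 - (-2)*((x - 1*0) + x) = 1 - (-2)*((x + 0) + x) = 1 - (-2)*(x + x) = 1 - (-2)*2*x = 1 - (-4)*x = 1 + 4*x)
f + W*h(8) = 76/9 - 26*(1 + 4*8) = 76/9 - 26*(1 + 32) = 76/9 - 26*33 = 76/9 - 858 = -7646/9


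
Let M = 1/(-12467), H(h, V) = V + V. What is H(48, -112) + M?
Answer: -2792609/12467 ≈ -224.00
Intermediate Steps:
H(h, V) = 2*V
M = -1/12467 ≈ -8.0212e-5
H(48, -112) + M = 2*(-112) - 1/12467 = -224 - 1/12467 = -2792609/12467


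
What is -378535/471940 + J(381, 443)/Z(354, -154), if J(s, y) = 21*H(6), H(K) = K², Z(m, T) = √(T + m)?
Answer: -75707/94388 + 189*√2/5 ≈ 52.655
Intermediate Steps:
J(s, y) = 756 (J(s, y) = 21*6² = 21*36 = 756)
-378535/471940 + J(381, 443)/Z(354, -154) = -378535/471940 + 756/(√(-154 + 354)) = -378535*1/471940 + 756/(√200) = -75707/94388 + 756/((10*√2)) = -75707/94388 + 756*(√2/20) = -75707/94388 + 189*√2/5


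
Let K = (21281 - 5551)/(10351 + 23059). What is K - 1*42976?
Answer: -11044711/257 ≈ -42976.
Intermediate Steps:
K = 121/257 (K = 15730/33410 = 15730*(1/33410) = 121/257 ≈ 0.47082)
K - 1*42976 = 121/257 - 1*42976 = 121/257 - 42976 = -11044711/257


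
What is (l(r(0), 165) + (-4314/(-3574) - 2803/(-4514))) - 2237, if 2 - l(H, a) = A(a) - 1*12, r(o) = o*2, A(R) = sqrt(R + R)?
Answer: -17917123855/8066518 - sqrt(330) ≈ -2239.3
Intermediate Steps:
A(R) = sqrt(2)*sqrt(R) (A(R) = sqrt(2*R) = sqrt(2)*sqrt(R))
r(o) = 2*o
l(H, a) = 14 - sqrt(2)*sqrt(a) (l(H, a) = 2 - (sqrt(2)*sqrt(a) - 1*12) = 2 - (sqrt(2)*sqrt(a) - 12) = 2 - (-12 + sqrt(2)*sqrt(a)) = 2 + (12 - sqrt(2)*sqrt(a)) = 14 - sqrt(2)*sqrt(a))
(l(r(0), 165) + (-4314/(-3574) - 2803/(-4514))) - 2237 = ((14 - sqrt(2)*sqrt(165)) + (-4314/(-3574) - 2803/(-4514))) - 2237 = ((14 - sqrt(330)) + (-4314*(-1/3574) - 2803*(-1/4514))) - 2237 = ((14 - sqrt(330)) + (2157/1787 + 2803/4514)) - 2237 = ((14 - sqrt(330)) + 14745659/8066518) - 2237 = (127676911/8066518 - sqrt(330)) - 2237 = -17917123855/8066518 - sqrt(330)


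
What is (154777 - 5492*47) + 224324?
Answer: 120977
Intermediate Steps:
(154777 - 5492*47) + 224324 = (154777 - 258124) + 224324 = -103347 + 224324 = 120977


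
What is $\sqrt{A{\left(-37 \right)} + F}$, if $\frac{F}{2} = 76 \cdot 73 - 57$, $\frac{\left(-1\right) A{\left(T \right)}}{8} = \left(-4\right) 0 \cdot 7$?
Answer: $17 \sqrt{38} \approx 104.8$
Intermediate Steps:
$A{\left(T \right)} = 0$ ($A{\left(T \right)} = - 8 \left(-4\right) 0 \cdot 7 = - 8 \cdot 0 \cdot 7 = \left(-8\right) 0 = 0$)
$F = 10982$ ($F = 2 \left(76 \cdot 73 - 57\right) = 2 \left(5548 - 57\right) = 2 \cdot 5491 = 10982$)
$\sqrt{A{\left(-37 \right)} + F} = \sqrt{0 + 10982} = \sqrt{10982} = 17 \sqrt{38}$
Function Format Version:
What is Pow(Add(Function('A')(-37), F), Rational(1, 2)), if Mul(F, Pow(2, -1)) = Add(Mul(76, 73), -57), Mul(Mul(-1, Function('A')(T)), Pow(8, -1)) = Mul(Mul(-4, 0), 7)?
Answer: Mul(17, Pow(38, Rational(1, 2))) ≈ 104.80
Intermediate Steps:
Function('A')(T) = 0 (Function('A')(T) = Mul(-8, Mul(Mul(-4, 0), 7)) = Mul(-8, Mul(0, 7)) = Mul(-8, 0) = 0)
F = 10982 (F = Mul(2, Add(Mul(76, 73), -57)) = Mul(2, Add(5548, -57)) = Mul(2, 5491) = 10982)
Pow(Add(Function('A')(-37), F), Rational(1, 2)) = Pow(Add(0, 10982), Rational(1, 2)) = Pow(10982, Rational(1, 2)) = Mul(17, Pow(38, Rational(1, 2)))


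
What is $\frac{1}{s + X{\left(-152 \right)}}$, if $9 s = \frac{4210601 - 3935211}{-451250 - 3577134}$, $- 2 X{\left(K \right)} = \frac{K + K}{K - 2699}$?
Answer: $- \frac{51682152528}{3147983101} \approx -16.418$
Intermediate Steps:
$X{\left(K \right)} = - \frac{K}{-2699 + K}$ ($X{\left(K \right)} = - \frac{\left(K + K\right) \frac{1}{K - 2699}}{2} = - \frac{2 K \frac{1}{-2699 + K}}{2} = - \frac{K}{-2699 + K}$)
$s = - \frac{137695}{18127728}$ ($s = \frac{\left(4210601 - 3935211\right) \frac{1}{-451250 - 3577134}}{9} = \frac{275390 \frac{1}{-4028384}}{9} = \frac{275390 \left(- \frac{1}{4028384}\right)}{9} = \frac{1}{9} \left(- \frac{137695}{2014192}\right) = - \frac{137695}{18127728} \approx -0.0075958$)
$\frac{1}{s + X{\left(-152 \right)}} = \frac{1}{- \frac{137695}{18127728} - - \frac{152}{-2699 - 152}} = \frac{1}{- \frac{137695}{18127728} - - \frac{152}{-2851}} = \frac{1}{- \frac{137695}{18127728} - \left(-152\right) \left(- \frac{1}{2851}\right)} = \frac{1}{- \frac{137695}{18127728} - \frac{152}{2851}} = \frac{1}{- \frac{3147983101}{51682152528}} = - \frac{51682152528}{3147983101}$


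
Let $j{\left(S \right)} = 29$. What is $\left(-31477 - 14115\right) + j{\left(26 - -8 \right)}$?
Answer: $-45563$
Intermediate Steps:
$\left(-31477 - 14115\right) + j{\left(26 - -8 \right)} = \left(-31477 - 14115\right) + 29 = -45592 + 29 = -45563$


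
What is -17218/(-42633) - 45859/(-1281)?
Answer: 659054335/18204291 ≈ 36.203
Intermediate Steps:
-17218/(-42633) - 45859/(-1281) = -17218*(-1/42633) - 45859*(-1/1281) = 17218/42633 + 45859/1281 = 659054335/18204291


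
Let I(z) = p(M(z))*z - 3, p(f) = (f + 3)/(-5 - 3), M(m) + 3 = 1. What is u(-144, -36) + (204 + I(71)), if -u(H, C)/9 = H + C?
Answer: 14497/8 ≈ 1812.1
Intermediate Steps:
M(m) = -2 (M(m) = -3 + 1 = -2)
p(f) = -3/8 - f/8 (p(f) = (3 + f)/(-8) = (3 + f)*(-1/8) = -3/8 - f/8)
I(z) = -3 - z/8 (I(z) = (-3/8 - 1/8*(-2))*z - 3 = (-3/8 + 1/4)*z - 3 = -z/8 - 3 = -3 - z/8)
u(H, C) = -9*C - 9*H (u(H, C) = -9*(H + C) = -9*(C + H) = -9*C - 9*H)
u(-144, -36) + (204 + I(71)) = (-9*(-36) - 9*(-144)) + (204 + (-3 - 1/8*71)) = (324 + 1296) + (204 + (-3 - 71/8)) = 1620 + (204 - 95/8) = 1620 + 1537/8 = 14497/8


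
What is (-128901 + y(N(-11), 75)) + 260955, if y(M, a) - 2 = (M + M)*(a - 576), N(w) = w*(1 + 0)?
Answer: 143078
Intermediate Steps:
N(w) = w (N(w) = w*1 = w)
y(M, a) = 2 + 2*M*(-576 + a) (y(M, a) = 2 + (M + M)*(a - 576) = 2 + (2*M)*(-576 + a) = 2 + 2*M*(-576 + a))
(-128901 + y(N(-11), 75)) + 260955 = (-128901 + (2 - 1152*(-11) + 2*(-11)*75)) + 260955 = (-128901 + (2 + 12672 - 1650)) + 260955 = (-128901 + 11024) + 260955 = -117877 + 260955 = 143078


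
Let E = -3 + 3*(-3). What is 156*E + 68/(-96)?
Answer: -44945/24 ≈ -1872.7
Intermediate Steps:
E = -12 (E = -3 - 9 = -12)
156*E + 68/(-96) = 156*(-12) + 68/(-96) = -1872 + 68*(-1/96) = -1872 - 17/24 = -44945/24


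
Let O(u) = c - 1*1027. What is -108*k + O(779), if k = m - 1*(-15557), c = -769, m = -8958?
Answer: -714488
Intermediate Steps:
k = 6599 (k = -8958 - 1*(-15557) = -8958 + 15557 = 6599)
O(u) = -1796 (O(u) = -769 - 1*1027 = -769 - 1027 = -1796)
-108*k + O(779) = -108*6599 - 1796 = -712692 - 1796 = -714488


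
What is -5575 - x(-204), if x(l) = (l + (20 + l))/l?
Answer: -284422/51 ≈ -5576.9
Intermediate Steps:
x(l) = (20 + 2*l)/l
-5575 - x(-204) = -5575 - (2 + 20/(-204)) = -5575 - (2 + 20*(-1/204)) = -5575 - (2 - 5/51) = -5575 - 1*97/51 = -5575 - 97/51 = -284422/51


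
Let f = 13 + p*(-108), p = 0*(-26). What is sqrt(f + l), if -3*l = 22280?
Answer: I*sqrt(66723)/3 ≈ 86.103*I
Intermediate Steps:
p = 0
l = -22280/3 (l = -1/3*22280 = -22280/3 ≈ -7426.7)
f = 13 (f = 13 + 0*(-108) = 13 + 0 = 13)
sqrt(f + l) = sqrt(13 - 22280/3) = sqrt(-22241/3) = I*sqrt(66723)/3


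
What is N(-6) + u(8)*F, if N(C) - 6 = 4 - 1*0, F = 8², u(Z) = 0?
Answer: 10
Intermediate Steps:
F = 64
N(C) = 10 (N(C) = 6 + (4 - 1*0) = 6 + (4 + 0) = 6 + 4 = 10)
N(-6) + u(8)*F = 10 + 0*64 = 10 + 0 = 10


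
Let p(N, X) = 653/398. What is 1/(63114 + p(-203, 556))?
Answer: 398/25120025 ≈ 1.5844e-5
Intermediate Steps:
p(N, X) = 653/398 (p(N, X) = 653*(1/398) = 653/398)
1/(63114 + p(-203, 556)) = 1/(63114 + 653/398) = 1/(25120025/398) = 398/25120025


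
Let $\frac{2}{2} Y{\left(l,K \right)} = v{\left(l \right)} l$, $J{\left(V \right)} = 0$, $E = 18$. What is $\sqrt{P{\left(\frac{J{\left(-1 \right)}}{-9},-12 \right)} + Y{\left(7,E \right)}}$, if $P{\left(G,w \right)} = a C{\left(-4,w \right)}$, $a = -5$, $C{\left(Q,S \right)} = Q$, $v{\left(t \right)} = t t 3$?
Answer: $\sqrt{1049} \approx 32.388$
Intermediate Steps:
$v{\left(t \right)} = 3 t^{2}$ ($v{\left(t \right)} = t^{2} \cdot 3 = 3 t^{2}$)
$Y{\left(l,K \right)} = 3 l^{3}$ ($Y{\left(l,K \right)} = 3 l^{2} l = 3 l^{3}$)
$P{\left(G,w \right)} = 20$ ($P{\left(G,w \right)} = \left(-5\right) \left(-4\right) = 20$)
$\sqrt{P{\left(\frac{J{\left(-1 \right)}}{-9},-12 \right)} + Y{\left(7,E \right)}} = \sqrt{20 + 3 \cdot 7^{3}} = \sqrt{20 + 3 \cdot 343} = \sqrt{20 + 1029} = \sqrt{1049}$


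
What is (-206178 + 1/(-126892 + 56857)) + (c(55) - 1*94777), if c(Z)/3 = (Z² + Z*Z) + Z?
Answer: -19794692401/70035 ≈ -2.8264e+5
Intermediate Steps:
c(Z) = 3*Z + 6*Z² (c(Z) = 3*((Z² + Z*Z) + Z) = 3*((Z² + Z²) + Z) = 3*(2*Z² + Z) = 3*(Z + 2*Z²) = 3*Z + 6*Z²)
(-206178 + 1/(-126892 + 56857)) + (c(55) - 1*94777) = (-206178 + 1/(-126892 + 56857)) + (3*55*(1 + 2*55) - 1*94777) = (-206178 + 1/(-70035)) + (3*55*(1 + 110) - 94777) = (-206178 - 1/70035) + (3*55*111 - 94777) = -14439676231/70035 + (18315 - 94777) = -14439676231/70035 - 76462 = -19794692401/70035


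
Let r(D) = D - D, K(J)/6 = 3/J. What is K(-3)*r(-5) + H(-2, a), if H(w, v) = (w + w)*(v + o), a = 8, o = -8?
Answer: 0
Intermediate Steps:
K(J) = 18/J (K(J) = 6*(3/J) = 18/J)
H(w, v) = 2*w*(-8 + v) (H(w, v) = (w + w)*(v - 8) = (2*w)*(-8 + v) = 2*w*(-8 + v))
r(D) = 0
K(-3)*r(-5) + H(-2, a) = (18/(-3))*0 + 2*(-2)*(-8 + 8) = (18*(-1/3))*0 + 2*(-2)*0 = -6*0 + 0 = 0 + 0 = 0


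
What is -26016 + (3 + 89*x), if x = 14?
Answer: -24767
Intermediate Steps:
-26016 + (3 + 89*x) = -26016 + (3 + 89*14) = -26016 + (3 + 1246) = -26016 + 1249 = -24767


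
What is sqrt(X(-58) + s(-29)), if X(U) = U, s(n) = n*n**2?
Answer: I*sqrt(24447) ≈ 156.36*I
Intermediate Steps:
s(n) = n**3
sqrt(X(-58) + s(-29)) = sqrt(-58 + (-29)**3) = sqrt(-58 - 24389) = sqrt(-24447) = I*sqrt(24447)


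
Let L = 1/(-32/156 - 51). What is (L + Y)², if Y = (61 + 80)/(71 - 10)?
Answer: 77951523204/14839381489 ≈ 5.2530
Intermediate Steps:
Y = 141/61 ≈ 2.3115
L = -39/1997 (L = 1/(-32*1/156 - 51) = 1/(-8/39 - 51) = 1/(-1997/39) = -39/1997 ≈ -0.019529)
(L + Y)² = (-39/1997 + 141/61)² = (279198/121817)² = 77951523204/14839381489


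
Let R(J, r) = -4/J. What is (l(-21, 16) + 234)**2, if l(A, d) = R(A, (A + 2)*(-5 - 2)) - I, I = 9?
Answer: 22363441/441 ≈ 50711.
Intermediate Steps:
l(A, d) = -9 - 4/A (l(A, d) = -4/A - 1*9 = -4/A - 9 = -9 - 4/A)
(l(-21, 16) + 234)**2 = ((-9 - 4/(-21)) + 234)**2 = ((-9 - 4*(-1/21)) + 234)**2 = ((-9 + 4/21) + 234)**2 = (-185/21 + 234)**2 = (4729/21)**2 = 22363441/441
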